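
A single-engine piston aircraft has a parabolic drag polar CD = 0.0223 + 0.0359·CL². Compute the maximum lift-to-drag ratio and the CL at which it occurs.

For CD = CD0 + K·CL², (L/D)max occurs at CL* = √(CD0/K) and equals 1/(2√(K·CD0)).
(L/D)max = 1/(2√(0.0359 × 0.0223)) = 1/(2 × 0.02829) = 17.7
CL* = √(0.0223/0.0359) = 0.788

(L/D)max = 17.7, at CL = 0.788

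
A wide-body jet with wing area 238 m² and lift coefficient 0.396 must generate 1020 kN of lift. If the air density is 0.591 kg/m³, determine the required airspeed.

L = ½ρv²S·CL ⇒ v = √(2L/(ρ·S·CL))
v = √(2 × 1.02×10^6 / (0.591 × 238 × 0.396)) = √36620 = 191 m/s

v = 191 m/s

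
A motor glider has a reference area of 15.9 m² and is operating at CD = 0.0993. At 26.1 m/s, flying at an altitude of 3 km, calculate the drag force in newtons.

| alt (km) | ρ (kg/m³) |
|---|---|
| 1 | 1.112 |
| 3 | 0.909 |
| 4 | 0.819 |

D = 489 N

At 3 km, from the table: ρ = 0.909 kg/m³.
Dynamic pressure q = ½ρv² = ½ × 0.909 × 26.1² = 309.6 Pa.
D = q·S·CD = 309.6 × 15.9 × 0.0993 = 489 N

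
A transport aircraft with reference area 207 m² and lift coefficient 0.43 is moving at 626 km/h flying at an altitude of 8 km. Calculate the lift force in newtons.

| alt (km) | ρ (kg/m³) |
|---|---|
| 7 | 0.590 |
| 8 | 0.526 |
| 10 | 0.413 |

L = 7.08×10^5 N

At 8 km, from the table: ρ = 0.526 kg/m³.
Convert speed: v = 626 km/h ÷ 3.6 = 173.9 m/s.
L = ½ρv²S·CL = ½ × 0.526 × 173.9² × 207 × 0.43 = 7.08×10^5 N ≈ 708 kN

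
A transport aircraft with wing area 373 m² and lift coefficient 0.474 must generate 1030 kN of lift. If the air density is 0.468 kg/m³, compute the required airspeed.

L = ½ρv²S·CL ⇒ v = √(2L/(ρ·S·CL))
v = √(2 × 1.03×10^6 / (0.468 × 373 × 0.474)) = √24900 = 158 m/s

v = 158 m/s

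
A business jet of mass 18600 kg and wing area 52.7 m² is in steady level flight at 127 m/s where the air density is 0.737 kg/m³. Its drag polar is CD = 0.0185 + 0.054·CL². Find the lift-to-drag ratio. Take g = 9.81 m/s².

L/D = 15.8

Level flight ⇒ L = W = m·g = 18600 × 9.81 = 1.8247×10^5 N.
q = ½ρv² = ½ × 0.737 × 127² = 5944 Pa.
CL = 2W/(ρv²S) = 2×1.8247×10^5/(0.737×127²×52.7) = 0.5825.
CD = 0.0185 + 0.054 × 0.5825² = 0.03683.
L/D = CL/CD = 0.5825 / 0.03683 = 15.8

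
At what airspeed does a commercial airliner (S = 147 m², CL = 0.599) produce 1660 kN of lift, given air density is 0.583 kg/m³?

L = ½ρv²S·CL ⇒ v = √(2L/(ρ·S·CL))
v = √(2 × 1.66×10^6 / (0.583 × 147 × 0.599)) = √64670 = 254 m/s

v = 254 m/s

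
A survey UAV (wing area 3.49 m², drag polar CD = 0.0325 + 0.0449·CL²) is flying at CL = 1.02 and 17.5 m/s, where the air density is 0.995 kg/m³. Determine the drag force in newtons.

CD = 0.0325 + 0.0449 × 1.02² = 0.07921
D = ½ρv²S·CD = ½ × 0.995 × 17.5² × 3.49 × 0.07921 = 42.1 N

D = 42.1 N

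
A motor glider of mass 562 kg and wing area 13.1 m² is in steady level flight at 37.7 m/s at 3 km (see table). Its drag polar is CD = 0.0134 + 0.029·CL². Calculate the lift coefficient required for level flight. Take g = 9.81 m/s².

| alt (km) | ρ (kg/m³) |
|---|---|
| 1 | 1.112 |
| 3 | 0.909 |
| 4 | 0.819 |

At 3 km, from the table: ρ = 0.909 kg/m³.
Weight W = mg = 562 × 9.81 = 5513.2 N; in level flight L = W.
Dynamic pressure q = 0.5 × 0.909 × 37.7² = 646 Pa.
CL = 2W/(ρv²S) = 2×5513.2/(0.909×37.7²×13.1) = 0.6515.

CL = 0.652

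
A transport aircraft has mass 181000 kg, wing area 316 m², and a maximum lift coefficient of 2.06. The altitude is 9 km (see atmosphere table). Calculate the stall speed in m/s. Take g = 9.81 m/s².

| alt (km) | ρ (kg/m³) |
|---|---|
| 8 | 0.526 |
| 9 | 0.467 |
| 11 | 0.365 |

V_stall = 108 m/s

At 9 km, from the table: ρ = 0.467 kg/m³.
Stall occurs when L = W at CL,max. W = mg = 181000 × 9.81 = 1.776×10^6 N.
V_stall = √(2W/(ρ·S·CL,max)) = √(2 × 1.776×10^6 / (0.467 × 316 × 2.06))
V_stall = √11680 = 108 m/s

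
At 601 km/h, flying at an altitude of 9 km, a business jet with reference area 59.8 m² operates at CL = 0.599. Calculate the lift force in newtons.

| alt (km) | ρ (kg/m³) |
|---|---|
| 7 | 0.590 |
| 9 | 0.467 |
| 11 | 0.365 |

At 9 km, from the table: ρ = 0.467 kg/m³.
Convert speed: v = 601 km/h ÷ 3.6 = 166.9 m/s.
Dynamic pressure q = ½ρv² = ½ × 0.467 × 166.9² = 6508 Pa.
L = q·S·CL = 6508 × 59.8 × 0.599 = 2.33×10^5 N ≈ 233 kN

L = 2.33×10^5 N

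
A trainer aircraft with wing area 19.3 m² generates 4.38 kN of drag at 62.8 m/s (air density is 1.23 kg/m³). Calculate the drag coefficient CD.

From D = ½ρv²S·CD, rearranging gives CD = 2D/(ρv²S).
CD = 2 × 4380 / (1.23 × 62.8² × 19.3) = 0.0936

CD = 0.0936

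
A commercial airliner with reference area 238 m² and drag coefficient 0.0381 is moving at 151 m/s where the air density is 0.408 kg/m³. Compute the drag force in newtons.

D = ½ρv²S·CD = ½ × 0.408 × 151² × 238 × 0.0381 = 42200 N ≈ 42.2 kN

D = 42200 N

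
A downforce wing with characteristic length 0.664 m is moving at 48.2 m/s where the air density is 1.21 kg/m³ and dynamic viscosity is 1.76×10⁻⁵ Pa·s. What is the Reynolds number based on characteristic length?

Re = 2.2×10^6

Re = ρ·v·c/μ = 1.21 × 48.2 × 0.664 / (1.76×10⁻⁵) = 2.2×10^6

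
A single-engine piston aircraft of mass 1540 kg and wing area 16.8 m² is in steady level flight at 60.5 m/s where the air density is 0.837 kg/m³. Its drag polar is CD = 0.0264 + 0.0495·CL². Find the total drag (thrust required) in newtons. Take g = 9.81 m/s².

In steady level flight, lift balances weight: W = mg = 1540 × 9.81 = 15107 N.
Dynamic pressure q = 0.5 × 0.837 × 60.5² = 1532 Pa.
CL = W/(q·S) = 15107 / (1532 × 16.8) = 0.587.
CD = 0.0264 + 0.0495 × 0.587² = 0.04346.
D = q·S·CD = 1532 × 16.8 × 0.04346 = 1118 N

D = 1120 N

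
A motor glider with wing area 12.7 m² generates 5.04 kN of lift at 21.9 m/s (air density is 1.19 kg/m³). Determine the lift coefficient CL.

CL = 1.39

From L = ½ρv²S·CL, rearranging gives CL = 2L/(ρv²S).
CL = 2 × 5040 / (1.19 × 21.9² × 12.7) = 1.39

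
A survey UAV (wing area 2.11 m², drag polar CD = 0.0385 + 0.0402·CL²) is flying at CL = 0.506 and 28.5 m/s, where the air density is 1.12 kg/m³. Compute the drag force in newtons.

D = 46.8 N

CD = 0.0385 + 0.0402 × 0.506² = 0.04879
D = ½ρv²S·CD = ½ × 1.12 × 28.5² × 2.11 × 0.04879 = 46.8 N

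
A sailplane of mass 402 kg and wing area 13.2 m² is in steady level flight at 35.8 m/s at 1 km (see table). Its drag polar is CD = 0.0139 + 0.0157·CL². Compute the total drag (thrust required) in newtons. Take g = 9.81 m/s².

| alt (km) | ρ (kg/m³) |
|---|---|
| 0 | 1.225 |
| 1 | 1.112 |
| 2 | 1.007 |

D = 157 N

At 1 km, from the table: ρ = 1.112 kg/m³.
Level flight ⇒ L = W = m·g = 402 × 9.81 = 3943.6 N.
q = ½ρv² = ½ × 1.112 × 35.8² = 712.6 Pa.
Required CL = L/(qS) = 3943.6/(712.6·13.2) = 0.4193.
CD = 0.0139 + 0.0157 × 0.4193² = 0.01666.
D = q·S·CD = 712.6 × 13.2 × 0.01666 = 156.7 N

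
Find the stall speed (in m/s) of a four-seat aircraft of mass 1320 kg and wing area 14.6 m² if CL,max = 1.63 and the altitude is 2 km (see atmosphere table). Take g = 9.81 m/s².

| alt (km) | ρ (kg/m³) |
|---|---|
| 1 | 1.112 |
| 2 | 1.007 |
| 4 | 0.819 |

V_stall = 32.9 m/s

At 2 km, from the table: ρ = 1.007 kg/m³.
At stall, lift equals weight: L = W = m·g = 1320 × 9.81 = 12950 N.
From L = ½ρV²S·CL,max = W: V_stall = √(2W/(ρSCL,max)) = √(2·12950/(1.007·14.6·1.63))
V_stall = √1081 = 32.9 m/s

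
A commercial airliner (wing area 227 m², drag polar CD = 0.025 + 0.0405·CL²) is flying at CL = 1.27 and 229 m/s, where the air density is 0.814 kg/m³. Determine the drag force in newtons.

D = 4.38×10^5 N

CD = 0.025 + 0.0405 × 1.27² = 0.09032
D = ½ρv²S·CD = ½ × 0.814 × 229² × 227 × 0.09032 = 4.38×10^5 N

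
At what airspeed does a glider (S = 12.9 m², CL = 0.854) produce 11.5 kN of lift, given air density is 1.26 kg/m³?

v = 40.7 m/s

L = ½ρv²S·CL ⇒ v = √(2L/(ρ·S·CL))
v = √(2 × 11500 / (1.26 × 12.9 × 0.854)) = √1657 = 40.7 m/s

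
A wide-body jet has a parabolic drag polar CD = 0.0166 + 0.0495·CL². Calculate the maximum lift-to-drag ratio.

(L/D)max = 17.4

For CD = CD0 + K·CL², (L/D)max occurs at CL* = √(CD0/K) and equals 1/(2√(K·CD0)).
(L/D)max = 1/(2√(0.0495 × 0.0166)) = 1/(2 × 0.02867) = 17.4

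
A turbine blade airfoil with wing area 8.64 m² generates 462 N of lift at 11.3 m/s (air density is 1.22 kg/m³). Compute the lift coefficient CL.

CL = 0.687

From L = ½ρv²S·CL, rearranging gives CL = 2L/(ρv²S).
CL = 2 × 462 / (1.22 × 11.3² × 8.64) = 0.687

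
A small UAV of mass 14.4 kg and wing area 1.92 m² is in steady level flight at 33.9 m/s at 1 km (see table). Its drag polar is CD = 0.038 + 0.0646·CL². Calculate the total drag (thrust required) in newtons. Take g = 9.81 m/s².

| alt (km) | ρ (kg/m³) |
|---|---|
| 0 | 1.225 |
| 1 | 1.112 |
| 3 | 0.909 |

At 1 km, from the table: ρ = 1.112 kg/m³.
Weight W = mg = 14.4 × 9.81 = 141.26 N; in level flight L = W.
q = ½ρv² = ½ × 1.112 × 33.9² = 639 Pa.
CL = 2W/(ρv²S) = 2×141.26/(1.112×33.9²×1.92) = 0.1151.
CD = 0.038 + 0.0646 × 0.1151² = 0.03886.
D = q·S·CD = 639 × 1.92 × 0.03886 = 47.67 N

D = 47.7 N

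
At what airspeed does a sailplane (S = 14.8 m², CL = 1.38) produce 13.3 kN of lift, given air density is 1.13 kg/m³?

v = 33.9 m/s

L = ½ρv²S·CL ⇒ v = √(2L/(ρ·S·CL))
v = √(2 × 13300 / (1.13 × 14.8 × 1.38)) = √1153 = 33.9 m/s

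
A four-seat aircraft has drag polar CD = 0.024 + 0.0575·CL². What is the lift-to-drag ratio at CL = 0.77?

CD = 0.024 + 0.0575 × 0.77² = 0.05809
L/D = CL/CD = 0.77 / 0.05809 = 13.3

L/D = 13.3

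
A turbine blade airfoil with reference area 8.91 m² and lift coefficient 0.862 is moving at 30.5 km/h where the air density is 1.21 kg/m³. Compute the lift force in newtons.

Convert speed: v = 30.5 km/h ÷ 3.6 = 8.472 m/s.
Dynamic pressure q = ½ρv² = ½ × 1.21 × 8.472² = 43.43 Pa.
L = q·S·CL = 43.43 × 8.91 × 0.862 = 334 N

L = 334 N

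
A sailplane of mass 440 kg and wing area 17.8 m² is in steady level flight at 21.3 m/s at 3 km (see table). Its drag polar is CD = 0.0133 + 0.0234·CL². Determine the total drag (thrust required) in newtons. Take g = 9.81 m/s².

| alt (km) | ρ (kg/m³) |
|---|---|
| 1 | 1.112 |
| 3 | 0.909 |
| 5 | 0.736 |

At 3 km, from the table: ρ = 0.909 kg/m³.
Weight W = mg = 440 × 9.81 = 4316.4 N; in level flight L = W.
q = ½ρv² = ½ × 0.909 × 21.3² = 206.2 Pa.
Required CL = L/(qS) = 4316.4/(206.2·17.8) = 1.176.
CD = 0.0133 + 0.0234 × 1.176² = 0.04566.
D = q·S·CD = 206.2 × 17.8 × 0.04566 = 167.6 N

D = 168 N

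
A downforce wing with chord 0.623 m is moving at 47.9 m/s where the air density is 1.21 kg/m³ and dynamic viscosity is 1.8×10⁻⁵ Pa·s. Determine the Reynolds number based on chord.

Re = 2.01×10^6

Re = ρ·v·c/μ = 1.21 × 47.9 × 0.623 / (1.8×10⁻⁵) = 2.01×10^6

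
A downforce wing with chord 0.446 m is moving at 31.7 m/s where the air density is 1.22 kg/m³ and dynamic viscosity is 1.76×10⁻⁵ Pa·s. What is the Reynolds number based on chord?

Re = ρ·v·c/μ = 1.22 × 31.7 × 0.446 / (1.76×10⁻⁵) = 9.8×10^5

Re = 9.8×10^5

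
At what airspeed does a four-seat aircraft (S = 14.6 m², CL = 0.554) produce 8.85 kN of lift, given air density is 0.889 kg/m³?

L = ½ρv²S·CL ⇒ v = √(2L/(ρ·S·CL))
v = √(2 × 8850 / (0.889 × 14.6 × 0.554)) = √2462 = 49.6 m/s

v = 49.6 m/s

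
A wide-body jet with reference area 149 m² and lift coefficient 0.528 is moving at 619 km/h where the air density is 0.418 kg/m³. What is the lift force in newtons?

L = 4.86×10^5 N

Convert speed: v = 619 km/h ÷ 3.6 = 171.9 m/s.
L = ½ρv²S·CL = ½ × 0.418 × 171.9² × 149 × 0.528 = 4.86×10^5 N ≈ 486 kN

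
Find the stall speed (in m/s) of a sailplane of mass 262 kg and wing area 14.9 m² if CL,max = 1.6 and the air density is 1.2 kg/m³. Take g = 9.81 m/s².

Weight W = mg = 262 × 9.81 = 2570 N.
From L = ½ρV²S·CL,max = W: V_stall = √(2W/(ρSCL,max)) = √(2·2570/(1.2·14.9·1.6))
V_stall = √179.7 = 13.4 m/s

V_stall = 13.4 m/s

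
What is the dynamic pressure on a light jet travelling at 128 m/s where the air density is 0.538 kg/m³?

q = 4410 Pa

q = ½ρv² = ½ × 0.538 × 128² = 4410 Pa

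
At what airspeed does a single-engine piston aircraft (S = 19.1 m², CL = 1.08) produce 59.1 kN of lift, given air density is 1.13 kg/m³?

v = 71.2 m/s

L = ½ρv²S·CL ⇒ v = √(2L/(ρ·S·CL))
v = √(2 × 59100 / (1.13 × 19.1 × 1.08)) = √5071 = 71.2 m/s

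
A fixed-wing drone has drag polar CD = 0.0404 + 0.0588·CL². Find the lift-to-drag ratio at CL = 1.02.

L/D = 10

CD = 0.0404 + 0.0588 × 1.02² = 0.1016
L/D = CL/CD = 1.02 / 0.1016 = 10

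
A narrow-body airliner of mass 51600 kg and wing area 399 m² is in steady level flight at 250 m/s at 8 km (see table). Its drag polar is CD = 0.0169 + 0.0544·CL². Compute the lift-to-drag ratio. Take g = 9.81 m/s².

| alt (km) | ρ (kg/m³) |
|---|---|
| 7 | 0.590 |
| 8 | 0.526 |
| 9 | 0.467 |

At 8 km, from the table: ρ = 0.526 kg/m³.
Level flight ⇒ L = W = m·g = 51600 × 9.81 = 5.062×10^5 N.
Dynamic pressure q = 0.5 × 0.526 × 250² = 16440 Pa.
CL = 2W/(ρv²S) = 2×5.062×10^5/(0.526×250²×399) = 0.07718.
CD = 0.0169 + 0.0544 × 0.07718² = 0.01722.
L/D = CL/CD = 0.07718 / 0.01722 = 4.48

L/D = 4.48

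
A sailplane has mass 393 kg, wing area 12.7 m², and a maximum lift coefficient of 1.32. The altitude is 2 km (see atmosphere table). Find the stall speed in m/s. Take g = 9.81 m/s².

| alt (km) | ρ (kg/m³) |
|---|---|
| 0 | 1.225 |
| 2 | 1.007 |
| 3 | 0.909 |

At 2 km, from the table: ρ = 1.007 kg/m³.
Weight W = mg = 393 × 9.81 = 3855 N.
V_stall = √(2W/(ρ·S·CL,max)) = √(2 × 3855 / (1.007 × 12.7 × 1.32))
V_stall = √456.8 = 21.4 m/s

V_stall = 21.4 m/s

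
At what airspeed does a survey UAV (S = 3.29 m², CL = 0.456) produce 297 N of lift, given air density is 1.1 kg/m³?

v = 19 m/s

L = ½ρv²S·CL ⇒ v = √(2L/(ρ·S·CL))
v = √(2 × 297 / (1.1 × 3.29 × 0.456)) = √359.9 = 19 m/s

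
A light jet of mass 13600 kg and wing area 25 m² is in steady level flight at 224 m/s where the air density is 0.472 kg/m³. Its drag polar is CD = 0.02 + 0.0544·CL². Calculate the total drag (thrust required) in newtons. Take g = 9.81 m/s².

Level flight ⇒ L = W = m·g = 13600 × 9.81 = 1.3342×10^5 N.
q = ½ρv² = ½ × 0.472 × 224² = 11840 Pa.
CL = W/(q·S) = 1.3342×10^5 / (11840 × 25) = 0.4507.
CD = 0.02 + 0.0544 × 0.4507² = 0.03105.
D = q·S·CD = 11840 × 25 × 0.03105 = 9192 N

D = 9190 N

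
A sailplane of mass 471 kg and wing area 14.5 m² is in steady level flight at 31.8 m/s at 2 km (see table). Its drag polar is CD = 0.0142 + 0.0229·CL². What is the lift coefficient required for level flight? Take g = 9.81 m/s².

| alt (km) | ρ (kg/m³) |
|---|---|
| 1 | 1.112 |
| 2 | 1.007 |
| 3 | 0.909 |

At 2 km, from the table: ρ = 1.007 kg/m³.
Weight W = mg = 471 × 9.81 = 4620.5 N; in level flight L = W.
Dynamic pressure q = 0.5 × 1.007 × 31.8² = 509.2 Pa.
CL = 2W/(ρv²S) = 2×4620.5/(1.007×31.8²×14.5) = 0.6258.

CL = 0.626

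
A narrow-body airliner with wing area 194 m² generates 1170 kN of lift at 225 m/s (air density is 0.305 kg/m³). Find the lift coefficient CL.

From L = ½ρv²S·CL, rearranging gives CL = 2L/(ρv²S).
CL = 2 × 1.17×10^6 / (0.305 × 225² × 194) = 0.781

CL = 0.781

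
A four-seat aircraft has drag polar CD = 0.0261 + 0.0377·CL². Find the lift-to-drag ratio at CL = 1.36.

CD = 0.0261 + 0.0377 × 1.36² = 0.09583
L/D = CL/CD = 1.36 / 0.09583 = 14.2

L/D = 14.2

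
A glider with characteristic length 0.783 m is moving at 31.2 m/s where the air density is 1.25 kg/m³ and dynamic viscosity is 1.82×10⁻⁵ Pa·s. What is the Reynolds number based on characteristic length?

Re = ρ·v·c/μ = 1.25 × 31.2 × 0.783 / (1.82×10⁻⁵) = 1.68×10^6

Re = 1.68×10^6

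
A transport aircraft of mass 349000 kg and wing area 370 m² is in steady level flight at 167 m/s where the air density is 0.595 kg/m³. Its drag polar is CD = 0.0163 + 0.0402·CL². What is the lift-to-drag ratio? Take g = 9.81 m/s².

L/D = 16.8

Weight W = mg = 349000 × 9.81 = 3.4237×10^6 N; in level flight L = W.
Dynamic pressure q = 0.5 × 0.595 × 167² = 8297 Pa.
CL = 2W/(ρv²S) = 2×3.4237×10^6/(0.595×167²×370) = 1.115.
CD = 0.0163 + 0.0402 × 1.115² = 0.0663.
L/D = CL/CD = 1.115 / 0.0663 = 16.8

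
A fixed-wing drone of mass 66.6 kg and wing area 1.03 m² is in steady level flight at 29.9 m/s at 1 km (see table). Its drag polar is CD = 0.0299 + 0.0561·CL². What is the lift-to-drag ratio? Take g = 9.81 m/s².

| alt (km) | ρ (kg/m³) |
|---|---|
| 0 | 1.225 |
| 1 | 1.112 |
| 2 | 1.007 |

At 1 km, from the table: ρ = 1.112 kg/m³.
In steady level flight, lift balances weight: W = mg = 66.6 × 9.81 = 653.35 N.
Dynamic pressure q = 0.5 × 1.112 × 29.9² = 497.1 Pa.
CL = 2W/(ρv²S) = 2×653.35/(1.112×29.9²×1.03) = 1.276.
CD = 0.0299 + 0.0561 × 1.276² = 0.1213.
L/D = CL/CD = 1.276 / 0.1213 = 10.5

L/D = 10.5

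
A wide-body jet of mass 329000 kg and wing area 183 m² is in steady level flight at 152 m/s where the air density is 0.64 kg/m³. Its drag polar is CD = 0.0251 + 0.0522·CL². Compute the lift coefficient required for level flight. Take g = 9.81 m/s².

Weight W = mg = 329000 × 9.81 = 3.2275×10^6 N; in level flight L = W.
q = ½ρv² = ½ × 0.64 × 152² = 7393 Pa.
Required CL = L/(qS) = 3.2275×10^6/(7393·183) = 2.385.

CL = 2.39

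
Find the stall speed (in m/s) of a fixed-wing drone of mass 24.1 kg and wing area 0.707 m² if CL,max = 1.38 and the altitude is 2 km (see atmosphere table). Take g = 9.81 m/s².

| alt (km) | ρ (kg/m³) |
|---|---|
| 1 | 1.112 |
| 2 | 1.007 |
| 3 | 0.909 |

At 2 km, from the table: ρ = 1.007 kg/m³.
At stall, lift equals weight: L = W = m·g = 24.1 × 9.81 = 236.4 N.
From L = ½ρV²S·CL,max = W: V_stall = √(2W/(ρSCL,max)) = √(2·236.4/(1.007·0.707·1.38))
V_stall = √481.3 = 21.9 m/s

V_stall = 21.9 m/s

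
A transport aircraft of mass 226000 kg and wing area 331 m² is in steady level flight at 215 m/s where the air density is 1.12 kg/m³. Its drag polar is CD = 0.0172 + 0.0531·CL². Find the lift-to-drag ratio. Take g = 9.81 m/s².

L/D = 12.5

Level flight ⇒ L = W = m·g = 226000 × 9.81 = 2.2171×10^6 N.
q = ½ρv² = ½ × 1.12 × 215² = 25890 Pa.
Required CL = L/(qS) = 2.2171×10^6/(25890·331) = 0.2588.
CD = 0.0172 + 0.0531 × 0.2588² = 0.02076.
L/D = CL/CD = 0.2588 / 0.02076 = 12.5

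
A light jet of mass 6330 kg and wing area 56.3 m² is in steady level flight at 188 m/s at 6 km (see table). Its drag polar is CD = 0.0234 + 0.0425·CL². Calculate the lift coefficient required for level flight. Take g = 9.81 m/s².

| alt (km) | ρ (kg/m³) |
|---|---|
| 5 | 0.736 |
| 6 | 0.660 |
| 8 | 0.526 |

CL = 0.0946

At 6 km, from the table: ρ = 0.660 kg/m³.
In steady level flight, lift balances weight: W = mg = 6330 × 9.81 = 62097 N.
q = ½ρv² = ½ × 0.66 × 188² = 11660 Pa.
CL = W/(q·S) = 62097 / (11660 × 56.3) = 0.09457.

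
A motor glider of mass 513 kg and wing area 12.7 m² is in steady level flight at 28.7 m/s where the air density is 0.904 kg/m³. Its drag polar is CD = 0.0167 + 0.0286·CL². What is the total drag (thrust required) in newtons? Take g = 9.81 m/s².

D = 232 N

Level flight ⇒ L = W = m·g = 513 × 9.81 = 5032.5 N.
q = ½ρv² = ½ × 0.904 × 28.7² = 372.3 Pa.
CL = 2W/(ρv²S) = 2×5032.5/(0.904×28.7²×12.7) = 1.064.
CD = 0.0167 + 0.0286 × 1.064² = 0.0491.
D = q·S·CD = 372.3 × 12.7 × 0.0491 = 232.2 N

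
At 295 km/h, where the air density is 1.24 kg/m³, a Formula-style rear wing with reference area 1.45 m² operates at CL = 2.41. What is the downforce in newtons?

L = 14500 N

Convert speed: v = 295 km/h ÷ 3.6 = 81.94 m/s.
L = ½ρv²S·CL = ½ × 1.24 × 81.94² × 1.45 × 2.41 = 14500 N ≈ 14.5 kN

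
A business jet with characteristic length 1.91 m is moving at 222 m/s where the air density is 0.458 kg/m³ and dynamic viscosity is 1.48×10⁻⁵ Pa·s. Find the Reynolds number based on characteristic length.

Re = ρ·v·c/μ = 0.458 × 222 × 1.91 / (1.48×10⁻⁵) = 1.31×10^7

Re = 1.31×10^7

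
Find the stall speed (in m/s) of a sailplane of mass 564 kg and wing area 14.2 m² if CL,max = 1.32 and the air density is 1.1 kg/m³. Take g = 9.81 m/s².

At stall, lift equals weight: L = W = m·g = 564 × 9.81 = 5533 N.
V_stall = √(2W/(ρ·S·CL,max)) = √(2 × 5533 / (1.1 × 14.2 × 1.32))
V_stall = √536.7 = 23.2 m/s

V_stall = 23.2 m/s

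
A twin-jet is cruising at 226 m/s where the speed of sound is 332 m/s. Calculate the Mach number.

M = 0.681

M = v/a = 226 / 332 = 0.681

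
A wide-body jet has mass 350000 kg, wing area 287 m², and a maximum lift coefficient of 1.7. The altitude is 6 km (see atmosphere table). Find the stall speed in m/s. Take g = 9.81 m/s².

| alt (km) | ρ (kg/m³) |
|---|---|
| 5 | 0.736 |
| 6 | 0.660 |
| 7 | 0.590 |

V_stall = 146 m/s

At 6 km, from the table: ρ = 0.660 kg/m³.
Weight W = mg = 350000 × 9.81 = 3.434×10^6 N.
From L = ½ρV²S·CL,max = W: V_stall = √(2W/(ρSCL,max)) = √(2·3.434×10^6/(0.66·287·1.7))
V_stall = √21330 = 146 m/s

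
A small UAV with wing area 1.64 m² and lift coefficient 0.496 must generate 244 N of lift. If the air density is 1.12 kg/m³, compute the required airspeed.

v = 23.1 m/s

L = ½ρv²S·CL ⇒ v = √(2L/(ρ·S·CL))
v = √(2 × 244 / (1.12 × 1.64 × 0.496)) = √535.6 = 23.1 m/s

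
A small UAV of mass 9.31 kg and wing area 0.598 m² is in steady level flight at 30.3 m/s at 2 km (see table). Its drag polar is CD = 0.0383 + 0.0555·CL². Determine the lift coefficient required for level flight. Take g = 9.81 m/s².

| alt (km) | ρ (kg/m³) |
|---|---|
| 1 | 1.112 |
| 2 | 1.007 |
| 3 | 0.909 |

CL = 0.33

At 2 km, from the table: ρ = 1.007 kg/m³.
In steady level flight, lift balances weight: W = mg = 9.31 × 9.81 = 91.331 N.
q = ½ρv² = ½ × 1.007 × 30.3² = 462.3 Pa.
Required CL = L/(qS) = 91.331/(462.3·0.598) = 0.3304.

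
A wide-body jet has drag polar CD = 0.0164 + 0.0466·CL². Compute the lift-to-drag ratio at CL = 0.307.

CD = 0.0164 + 0.0466 × 0.307² = 0.02079
L/D = CL/CD = 0.307 / 0.02079 = 14.8

L/D = 14.8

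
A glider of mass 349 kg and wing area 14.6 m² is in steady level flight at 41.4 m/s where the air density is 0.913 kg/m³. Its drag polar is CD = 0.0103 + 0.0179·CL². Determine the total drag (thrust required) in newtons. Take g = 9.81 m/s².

Level flight ⇒ L = W = m·g = 349 × 9.81 = 3423.7 N.
Dynamic pressure q = 0.5 × 0.913 × 41.4² = 782.4 Pa.
CL = 2W/(ρv²S) = 2×3423.7/(0.913×41.4²×14.6) = 0.2997.
CD = 0.0103 + 0.0179 × 0.2997² = 0.01191.
D = q·S·CD = 782.4 × 14.6 × 0.01191 = 136 N

D = 136 N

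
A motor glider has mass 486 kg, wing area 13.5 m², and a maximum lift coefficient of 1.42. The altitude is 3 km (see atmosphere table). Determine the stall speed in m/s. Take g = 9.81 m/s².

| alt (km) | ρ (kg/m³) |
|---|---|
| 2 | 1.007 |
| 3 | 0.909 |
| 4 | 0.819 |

V_stall = 23.4 m/s

At 3 km, from the table: ρ = 0.909 kg/m³.
Weight W = mg = 486 × 9.81 = 4768 N.
V_stall = √(2W/(ρ·S·CL,max)) = √(2 × 4768 / (0.909 × 13.5 × 1.42))
V_stall = √547.2 = 23.4 m/s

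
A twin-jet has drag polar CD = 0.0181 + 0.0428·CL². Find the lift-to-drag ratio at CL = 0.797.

L/D = 17.6

CD = 0.0181 + 0.0428 × 0.797² = 0.04529
L/D = CL/CD = 0.797 / 0.04529 = 17.6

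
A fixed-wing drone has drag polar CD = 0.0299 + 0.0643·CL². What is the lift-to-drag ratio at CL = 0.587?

CD = 0.0299 + 0.0643 × 0.587² = 0.05206
L/D = CL/CD = 0.587 / 0.05206 = 11.3

L/D = 11.3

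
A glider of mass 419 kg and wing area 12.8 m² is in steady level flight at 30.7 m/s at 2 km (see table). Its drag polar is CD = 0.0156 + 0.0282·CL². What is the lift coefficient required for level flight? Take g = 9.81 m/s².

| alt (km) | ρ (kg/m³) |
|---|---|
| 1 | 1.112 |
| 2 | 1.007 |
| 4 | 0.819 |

CL = 0.677

At 2 km, from the table: ρ = 1.007 kg/m³.
In steady level flight, lift balances weight: W = mg = 419 × 9.81 = 4110.4 N.
q = ½ρv² = ½ × 1.007 × 30.7² = 474.5 Pa.
CL = W/(q·S) = 4110.4 / (474.5 × 12.8) = 0.6767.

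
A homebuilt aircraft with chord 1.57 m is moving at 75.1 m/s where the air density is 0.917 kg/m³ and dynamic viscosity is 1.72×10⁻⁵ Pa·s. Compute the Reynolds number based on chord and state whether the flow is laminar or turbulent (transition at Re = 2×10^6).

Re = ρ·v·c/μ = 0.917 × 75.1 × 1.57 / (1.72×10⁻⁵) = 6.29×10^6
Since 6.29×10^6 > 2×10^6, the flow is turbulent.

Re = 6.29×10^6 (turbulent)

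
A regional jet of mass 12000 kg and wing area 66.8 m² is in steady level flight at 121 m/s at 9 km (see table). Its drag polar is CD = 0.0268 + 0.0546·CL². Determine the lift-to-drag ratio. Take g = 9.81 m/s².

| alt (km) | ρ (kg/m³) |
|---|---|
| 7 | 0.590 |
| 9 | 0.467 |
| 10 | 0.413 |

At 9 km, from the table: ρ = 0.467 kg/m³.
Level flight ⇒ L = W = m·g = 12000 × 9.81 = 1.1772×10^5 N.
Dynamic pressure q = 0.5 × 0.467 × 121² = 3419 Pa.
CL = 2W/(ρv²S) = 2×1.1772×10^5/(0.467×121²×66.8) = 0.5155.
CD = 0.0268 + 0.0546 × 0.5155² = 0.04131.
L/D = CL/CD = 0.5155 / 0.04131 = 12.5

L/D = 12.5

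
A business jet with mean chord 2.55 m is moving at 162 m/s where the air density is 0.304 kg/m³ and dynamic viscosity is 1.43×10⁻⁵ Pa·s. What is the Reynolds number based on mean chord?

Re = ρ·v·c/μ = 0.304 × 162 × 2.55 / (1.43×10⁻⁵) = 8.78×10^6

Re = 8.78×10^6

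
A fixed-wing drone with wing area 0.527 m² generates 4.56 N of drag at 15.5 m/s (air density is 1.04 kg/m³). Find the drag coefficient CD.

CD = 0.0693

From D = ½ρv²S·CD, rearranging gives CD = 2D/(ρv²S).
CD = 2 × 4.56 / (1.04 × 15.5² × 0.527) = 0.0693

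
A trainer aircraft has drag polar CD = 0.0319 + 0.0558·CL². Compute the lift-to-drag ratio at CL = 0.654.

CD = 0.0319 + 0.0558 × 0.654² = 0.05577
L/D = CL/CD = 0.654 / 0.05577 = 11.7

L/D = 11.7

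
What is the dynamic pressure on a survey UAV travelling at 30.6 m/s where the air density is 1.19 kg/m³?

q = 557 Pa

q = ½ρv² = ½ × 1.19 × 30.6² = 557 Pa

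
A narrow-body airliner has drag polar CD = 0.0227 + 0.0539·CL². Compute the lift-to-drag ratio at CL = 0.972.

CD = 0.0227 + 0.0539 × 0.972² = 0.07362
L/D = CL/CD = 0.972 / 0.07362 = 13.2

L/D = 13.2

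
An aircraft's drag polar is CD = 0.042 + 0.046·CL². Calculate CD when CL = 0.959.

CD = 0.0843

CD = 0.042 + 0.046 × 0.959² = 0.042 + 0.04231 = 0.0843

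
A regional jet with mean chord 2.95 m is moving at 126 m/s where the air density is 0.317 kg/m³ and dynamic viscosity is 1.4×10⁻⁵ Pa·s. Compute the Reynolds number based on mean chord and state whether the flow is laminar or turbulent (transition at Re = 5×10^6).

Re = 8.42×10^6 (turbulent)

Re = ρ·v·c/μ = 0.317 × 126 × 2.95 / (1.4×10⁻⁵) = 8.42×10^6
Since 8.42×10^6 > 5×10^6, the flow is turbulent.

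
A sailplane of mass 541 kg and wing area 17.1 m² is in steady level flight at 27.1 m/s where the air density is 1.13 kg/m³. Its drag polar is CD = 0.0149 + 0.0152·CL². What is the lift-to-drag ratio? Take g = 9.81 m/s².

In steady level flight, lift balances weight: W = mg = 541 × 9.81 = 5307.2 N.
Dynamic pressure q = 0.5 × 1.13 × 27.1² = 414.9 Pa.
Required CL = L/(qS) = 5307.2/(414.9·17.1) = 0.748.
CD = 0.0149 + 0.0152 × 0.748² = 0.0234.
L/D = CL/CD = 0.748 / 0.0234 = 32

L/D = 32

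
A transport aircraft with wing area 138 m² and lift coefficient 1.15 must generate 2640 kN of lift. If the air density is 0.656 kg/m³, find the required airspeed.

L = ½ρv²S·CL ⇒ v = √(2L/(ρ·S·CL))
v = √(2 × 2.64×10^6 / (0.656 × 138 × 1.15)) = √50720 = 225 m/s

v = 225 m/s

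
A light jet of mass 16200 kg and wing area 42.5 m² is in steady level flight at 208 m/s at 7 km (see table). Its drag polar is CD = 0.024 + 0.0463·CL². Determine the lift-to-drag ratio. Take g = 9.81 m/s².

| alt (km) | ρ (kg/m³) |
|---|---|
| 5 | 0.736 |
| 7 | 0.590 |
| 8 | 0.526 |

At 7 km, from the table: ρ = 0.590 kg/m³.
Weight W = mg = 16200 × 9.81 = 1.5892×10^5 N; in level flight L = W.
q = ½ρv² = ½ × 0.59 × 208² = 12760 Pa.
Required CL = L/(qS) = 1.5892×10^5/(12760·42.5) = 0.293.
CD = 0.024 + 0.0463 × 0.293² = 0.02797.
L/D = CL/CD = 0.293 / 0.02797 = 10.5

L/D = 10.5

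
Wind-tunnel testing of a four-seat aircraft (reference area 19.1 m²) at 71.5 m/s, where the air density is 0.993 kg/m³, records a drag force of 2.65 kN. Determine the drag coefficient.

From D = ½ρv²S·CD, rearranging gives CD = 2D/(ρv²S).
CD = 2 × 2650 / (0.993 × 71.5² × 19.1) = 0.0547

CD = 0.0547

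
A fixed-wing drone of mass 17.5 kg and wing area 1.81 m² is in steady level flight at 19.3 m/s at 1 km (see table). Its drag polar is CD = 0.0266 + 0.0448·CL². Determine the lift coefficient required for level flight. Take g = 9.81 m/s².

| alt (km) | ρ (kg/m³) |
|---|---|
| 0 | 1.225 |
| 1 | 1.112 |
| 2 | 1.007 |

At 1 km, from the table: ρ = 1.112 kg/m³.
Level flight ⇒ L = W = m·g = 17.5 × 9.81 = 171.68 N.
Dynamic pressure q = 0.5 × 1.112 × 19.3² = 207.1 Pa.
Required CL = L/(qS) = 171.68/(207.1·1.81) = 0.458.

CL = 0.458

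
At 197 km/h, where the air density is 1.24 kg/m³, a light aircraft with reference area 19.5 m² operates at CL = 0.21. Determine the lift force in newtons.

Convert speed: v = 197 km/h ÷ 3.6 = 54.72 m/s.
Dynamic pressure q = ½ρv² = ½ × 1.24 × 54.72² = 1857 Pa.
L = q·S·CL = 1857 × 19.5 × 0.21 = 7600 N ≈ 7.6 kN

L = 7600 N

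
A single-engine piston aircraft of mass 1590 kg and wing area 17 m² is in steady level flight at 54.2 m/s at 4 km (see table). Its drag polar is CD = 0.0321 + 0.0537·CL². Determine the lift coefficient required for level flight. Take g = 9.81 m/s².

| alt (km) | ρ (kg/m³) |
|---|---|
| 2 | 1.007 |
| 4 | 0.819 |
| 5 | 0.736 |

CL = 0.763

At 4 km, from the table: ρ = 0.819 kg/m³.
Weight W = mg = 1590 × 9.81 = 15598 N; in level flight L = W.
Dynamic pressure q = 0.5 × 0.819 × 54.2² = 1203 Pa.
CL = 2W/(ρv²S) = 2×15598/(0.819×54.2²×17) = 0.7627.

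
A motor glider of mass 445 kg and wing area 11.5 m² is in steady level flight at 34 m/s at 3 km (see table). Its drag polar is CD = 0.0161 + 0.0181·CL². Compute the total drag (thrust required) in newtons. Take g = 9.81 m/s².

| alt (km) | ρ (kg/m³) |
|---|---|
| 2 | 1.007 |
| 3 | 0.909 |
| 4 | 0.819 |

D = 154 N

At 3 km, from the table: ρ = 0.909 kg/m³.
In steady level flight, lift balances weight: W = mg = 445 × 9.81 = 4365.4 N.
q = ½ρv² = ½ × 0.909 × 34² = 525.4 Pa.
CL = 2W/(ρv²S) = 2×4365.4/(0.909×34²×11.5) = 0.7225.
CD = 0.0161 + 0.0181 × 0.7225² = 0.02555.
D = q·S·CD = 525.4 × 11.5 × 0.02555 = 154.4 N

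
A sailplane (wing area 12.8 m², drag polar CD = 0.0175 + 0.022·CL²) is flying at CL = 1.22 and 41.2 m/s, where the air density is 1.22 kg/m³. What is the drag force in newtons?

CD = 0.0175 + 0.022 × 1.22² = 0.05024
D = ½ρv²S·CD = ½ × 1.22 × 41.2² × 12.8 × 0.05024 = 666 N

D = 666 N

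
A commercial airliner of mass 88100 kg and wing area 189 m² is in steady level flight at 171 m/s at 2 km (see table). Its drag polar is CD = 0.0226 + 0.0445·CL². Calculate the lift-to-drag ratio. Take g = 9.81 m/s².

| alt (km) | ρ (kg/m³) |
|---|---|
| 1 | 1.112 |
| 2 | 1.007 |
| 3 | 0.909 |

L/D = 11.5

At 2 km, from the table: ρ = 1.007 kg/m³.
In steady level flight, lift balances weight: W = mg = 88100 × 9.81 = 8.6426×10^5 N.
q = ½ρv² = ½ × 1.007 × 171² = 14720 Pa.
CL = W/(q·S) = 8.6426×10^5 / (14720 × 189) = 0.3106.
CD = 0.0226 + 0.0445 × 0.3106² = 0.02689.
L/D = CL/CD = 0.3106 / 0.02689 = 11.5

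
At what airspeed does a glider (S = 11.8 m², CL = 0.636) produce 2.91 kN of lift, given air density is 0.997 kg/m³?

v = 27.9 m/s

L = ½ρv²S·CL ⇒ v = √(2L/(ρ·S·CL))
v = √(2 × 2910 / (0.997 × 11.8 × 0.636)) = √777.8 = 27.9 m/s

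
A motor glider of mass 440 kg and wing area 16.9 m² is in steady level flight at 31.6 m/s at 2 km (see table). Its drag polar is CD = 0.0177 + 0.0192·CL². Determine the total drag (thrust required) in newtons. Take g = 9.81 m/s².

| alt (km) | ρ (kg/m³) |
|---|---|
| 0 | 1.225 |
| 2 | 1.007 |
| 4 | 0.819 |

D = 192 N

At 2 km, from the table: ρ = 1.007 kg/m³.
Level flight ⇒ L = W = m·g = 440 × 9.81 = 4316.4 N.
q = ½ρv² = ½ × 1.007 × 31.6² = 502.8 Pa.
Required CL = L/(qS) = 4316.4/(502.8·16.9) = 0.508.
CD = 0.0177 + 0.0192 × 0.508² = 0.02265.
D = q·S·CD = 502.8 × 16.9 × 0.02265 = 192.5 N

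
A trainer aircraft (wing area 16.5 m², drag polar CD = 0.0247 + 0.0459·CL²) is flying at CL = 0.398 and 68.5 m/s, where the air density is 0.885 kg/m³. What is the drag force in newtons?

CD = 0.0247 + 0.0459 × 0.398² = 0.03197
D = ½ρv²S·CD = ½ × 0.885 × 68.5² × 16.5 × 0.03197 = 1100 N

D = 1100 N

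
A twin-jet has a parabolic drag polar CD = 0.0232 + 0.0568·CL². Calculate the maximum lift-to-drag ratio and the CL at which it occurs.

(L/D)max = 13.8, at CL = 0.639

For CD = CD0 + K·CL², (L/D)max occurs at CL* = √(CD0/K) and equals 1/(2√(K·CD0)).
(L/D)max = 1/(2√(0.0568 × 0.0232)) = 1/(2 × 0.0363) = 13.8
CL* = √(0.0232/0.0568) = 0.639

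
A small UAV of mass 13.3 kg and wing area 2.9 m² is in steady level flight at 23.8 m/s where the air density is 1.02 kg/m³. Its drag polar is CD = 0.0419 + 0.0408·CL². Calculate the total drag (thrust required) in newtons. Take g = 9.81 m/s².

Weight W = mg = 13.3 × 9.81 = 130.47 N; in level flight L = W.
Dynamic pressure q = 0.5 × 1.02 × 23.8² = 288.9 Pa.
CL = W/(q·S) = 130.47 / (288.9 × 2.9) = 0.1557.
CD = 0.0419 + 0.0408 × 0.1557² = 0.04289.
D = q·S·CD = 288.9 × 2.9 × 0.04289 = 35.93 N

D = 35.9 N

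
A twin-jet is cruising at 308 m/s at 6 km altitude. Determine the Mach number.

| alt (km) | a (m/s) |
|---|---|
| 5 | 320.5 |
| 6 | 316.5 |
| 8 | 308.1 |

At 6 km, from the table: a = 316.5 m/s.
M = v/a = 308 / 316.5 = 0.973

M = 0.973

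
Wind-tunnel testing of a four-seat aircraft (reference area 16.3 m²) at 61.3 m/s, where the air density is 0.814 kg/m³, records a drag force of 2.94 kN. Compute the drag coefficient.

From D = ½ρv²S·CD, rearranging gives CD = 2D/(ρv²S).
CD = 2 × 2940 / (0.814 × 61.3² × 16.3) = 0.118

CD = 0.118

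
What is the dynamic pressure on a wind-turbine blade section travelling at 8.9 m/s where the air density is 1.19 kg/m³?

q = 47.1 Pa

q = ½ρv² = ½ × 1.19 × 8.9² = 47.1 Pa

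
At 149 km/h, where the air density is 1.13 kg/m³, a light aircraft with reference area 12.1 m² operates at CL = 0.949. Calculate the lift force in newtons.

Convert speed: v = 149 km/h ÷ 3.6 = 41.39 m/s.
L = ½ρv²S·CL = ½ × 1.13 × 41.39² × 12.1 × 0.949 = 11100 N ≈ 11.1 kN

L = 11100 N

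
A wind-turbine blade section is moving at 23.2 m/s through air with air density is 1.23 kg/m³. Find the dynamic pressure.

q = ½ρv² = ½ × 1.23 × 23.2² = 331 Pa

q = 331 Pa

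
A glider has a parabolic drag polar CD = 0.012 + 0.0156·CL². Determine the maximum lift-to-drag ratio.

(L/D)max = 36.5

For CD = CD0 + K·CL², (L/D)max occurs at CL* = √(CD0/K) and equals 1/(2√(K·CD0)).
(L/D)max = 1/(2√(0.0156 × 0.012)) = 1/(2 × 0.01368) = 36.5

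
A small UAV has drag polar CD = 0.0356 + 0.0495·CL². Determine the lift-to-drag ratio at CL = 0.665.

L/D = 11.6

CD = 0.0356 + 0.0495 × 0.665² = 0.05749
L/D = CL/CD = 0.665 / 0.05749 = 11.6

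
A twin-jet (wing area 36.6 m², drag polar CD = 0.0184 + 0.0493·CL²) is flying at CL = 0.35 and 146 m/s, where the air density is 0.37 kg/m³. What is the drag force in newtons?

D = 3530 N

CD = 0.0184 + 0.0493 × 0.35² = 0.02444
D = ½ρv²S·CD = ½ × 0.37 × 146² × 36.6 × 0.02444 = 3530 N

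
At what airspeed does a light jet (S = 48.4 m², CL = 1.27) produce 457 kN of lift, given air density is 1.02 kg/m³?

v = 121 m/s

L = ½ρv²S·CL ⇒ v = √(2L/(ρ·S·CL))
v = √(2 × 4.57×10^5 / (1.02 × 48.4 × 1.27)) = √14580 = 121 m/s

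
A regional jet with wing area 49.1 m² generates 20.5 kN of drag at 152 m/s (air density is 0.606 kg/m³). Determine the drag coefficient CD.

CD = 0.0596

From D = ½ρv²S·CD, rearranging gives CD = 2D/(ρv²S).
CD = 2 × 20500 / (0.606 × 152² × 49.1) = 0.0596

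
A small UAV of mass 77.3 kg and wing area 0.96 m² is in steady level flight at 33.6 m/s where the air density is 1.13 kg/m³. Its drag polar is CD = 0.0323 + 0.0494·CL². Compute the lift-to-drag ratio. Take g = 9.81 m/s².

In steady level flight, lift balances weight: W = mg = 77.3 × 9.81 = 758.31 N.
q = ½ρv² = ½ × 1.13 × 33.6² = 637.9 Pa.
CL = W/(q·S) = 758.31 / (637.9 × 0.96) = 1.238.
CD = 0.0323 + 0.0494 × 1.238² = 0.1081.
L/D = CL/CD = 1.238 / 0.1081 = 11.5

L/D = 11.5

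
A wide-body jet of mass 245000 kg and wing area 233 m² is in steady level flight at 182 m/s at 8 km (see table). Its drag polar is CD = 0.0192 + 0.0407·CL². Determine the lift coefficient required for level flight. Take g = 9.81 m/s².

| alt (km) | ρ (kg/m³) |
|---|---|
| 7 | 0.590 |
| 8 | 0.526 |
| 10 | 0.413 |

CL = 1.18

At 8 km, from the table: ρ = 0.526 kg/m³.
Level flight ⇒ L = W = m·g = 245000 × 9.81 = 2.4034×10^6 N.
q = ½ρv² = ½ × 0.526 × 182² = 8712 Pa.
Required CL = L/(qS) = 2.4034×10^6/(8712·233) = 1.184.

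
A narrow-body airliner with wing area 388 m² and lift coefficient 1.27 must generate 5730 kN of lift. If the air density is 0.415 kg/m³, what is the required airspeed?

v = 237 m/s

L = ½ρv²S·CL ⇒ v = √(2L/(ρ·S·CL))
v = √(2 × 5.73×10^6 / (0.415 × 388 × 1.27)) = √56040 = 237 m/s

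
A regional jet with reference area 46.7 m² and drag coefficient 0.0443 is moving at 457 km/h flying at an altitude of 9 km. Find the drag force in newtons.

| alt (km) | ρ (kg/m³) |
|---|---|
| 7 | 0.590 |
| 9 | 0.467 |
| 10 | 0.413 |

D = 7780 N

At 9 km, from the table: ρ = 0.467 kg/m³.
Convert speed: v = 457 km/h ÷ 3.6 = 126.9 m/s.
Dynamic pressure q = ½ρv² = ½ × 0.467 × 126.9² = 3763 Pa.
D = q·S·CD = 3763 × 46.7 × 0.0443 = 7780 N ≈ 7.78 kN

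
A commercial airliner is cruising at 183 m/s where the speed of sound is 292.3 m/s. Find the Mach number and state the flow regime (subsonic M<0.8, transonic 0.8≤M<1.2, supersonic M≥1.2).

M = v/a = 183 / 292.3 = 0.626
M = 0.626 → subsonic.

M = 0.626 (subsonic)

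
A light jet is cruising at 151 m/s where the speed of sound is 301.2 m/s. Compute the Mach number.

M = v/a = 151 / 301.2 = 0.501

M = 0.501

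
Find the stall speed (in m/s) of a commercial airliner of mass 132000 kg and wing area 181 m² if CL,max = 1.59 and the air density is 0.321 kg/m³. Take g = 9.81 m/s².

V_stall = 167 m/s

At stall, lift equals weight: L = W = m·g = 132000 × 9.81 = 1.295×10^6 N.
V_stall = √(2W/(ρ·S·CL,max)) = √(2 × 1.295×10^6 / (0.321 × 181 × 1.59))
V_stall = √28030 = 167 m/s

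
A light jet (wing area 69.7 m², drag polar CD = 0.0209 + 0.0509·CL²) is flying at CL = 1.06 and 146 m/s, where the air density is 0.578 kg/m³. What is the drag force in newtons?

D = 33500 N

CD = 0.0209 + 0.0509 × 1.06² = 0.07809
D = ½ρv²S·CD = ½ × 0.578 × 146² × 69.7 × 0.07809 = 33500 N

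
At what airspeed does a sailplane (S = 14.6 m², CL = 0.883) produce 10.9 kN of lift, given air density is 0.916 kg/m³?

L = ½ρv²S·CL ⇒ v = √(2L/(ρ·S·CL))
v = √(2 × 10900 / (0.916 × 14.6 × 0.883)) = √1846 = 43 m/s

v = 43 m/s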